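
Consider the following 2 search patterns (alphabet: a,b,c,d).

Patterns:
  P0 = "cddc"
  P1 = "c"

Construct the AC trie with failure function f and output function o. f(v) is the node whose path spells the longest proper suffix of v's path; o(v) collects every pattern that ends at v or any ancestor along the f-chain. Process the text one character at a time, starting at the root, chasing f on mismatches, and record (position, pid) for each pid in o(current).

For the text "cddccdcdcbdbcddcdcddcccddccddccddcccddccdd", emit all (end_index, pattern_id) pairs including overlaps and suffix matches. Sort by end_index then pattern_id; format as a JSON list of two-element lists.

Construct AC machine:
Trie (insert patterns):
  n0 'ε': c→1
  n1 'c': d→2  ←P1
  n2 'cd': d→3
  n3 'cdd': c→4
  n4 'cddc': ·  ←P0

Failure links (BFS by depth):
  fail(1) 'c': from fail(0)=0 chase 'c': 0 ⇒ 0;  out={1}∪out(0)={1}
  fail(2) 'cd': from fail(1)=0 chase 'd': 0 ⇒ 0;  out=∅∪out(0)=∅
  fail(3) 'cdd': from fail(2)=0 chase 'd': 0 ⇒ 0;  out=∅∪out(0)=∅
  fail(4) 'cddc': from fail(3)=0 chase 'c': 0 ⇒ 1;  out={0}∪out(1)={0,1}

Run:
pos 0 'c': at 1  ** P1@[0:0]
pos 1 'd': at 2
pos 2 'd': at 3
pos 3 'c': at 4  ** P0@[0:3],P1@[3:3]
pos 4 'c': at 1 (fail-walked)  ** P1@[4:4]
pos 5 'd': at 2
pos 6 'c': at 1 (fail-walked)  ** P1@[6:6]
pos 7 'd': at 2
pos 8 'c': at 1 (fail-walked)  ** P1@[8:8]
pos 9 'b': at 0 (fail-walked)
pos 10 'd': at 0
pos 11 'b': at 0
pos 12 'c': at 1  ** P1@[12:12]
pos 13 'd': at 2
pos 14 'd': at 3
pos 15 'c': at 4  ** P0@[12:15],P1@[15:15]
pos 16 'd': at 2 (fail-walked)
pos 17 'c': at 1 (fail-walked)  ** P1@[17:17]
pos 18 'd': at 2
pos 19 'd': at 3
pos 20 'c': at 4  ** P0@[17:20],P1@[20:20]
pos 21 'c': at 1 (fail-walked)  ** P1@[21:21]
pos 22 'c': at 1 (fail-walked)  ** P1@[22:22]
pos 23 'd': at 2
pos 24 'd': at 3
pos 25 'c': at 4  ** P0@[22:25],P1@[25:25]
pos 26 'c': at 1 (fail-walked)  ** P1@[26:26]
pos 27 'd': at 2
pos 28 'd': at 3
pos 29 'c': at 4  ** P0@[26:29],P1@[29:29]
pos 30 'c': at 1 (fail-walked)  ** P1@[30:30]
pos 31 'd': at 2
pos 32 'd': at 3
pos 33 'c': at 4  ** P0@[30:33],P1@[33:33]
pos 34 'c': at 1 (fail-walked)  ** P1@[34:34]
pos 35 'c': at 1 (fail-walked)  ** P1@[35:35]
pos 36 'd': at 2
pos 37 'd': at 3
pos 38 'c': at 4  ** P0@[35:38],P1@[38:38]
pos 39 'c': at 1 (fail-walked)  ** P1@[39:39]
pos 40 'd': at 2
pos 41 'd': at 3

Matches: [[0,1],[3,0],[3,1],[4,1],[6,1],[8,1],[12,1],[15,0],[15,1],[17,1],[20,0],[20,1],[21,1],[22,1],[25,0],[25,1],[26,1],[29,0],[29,1],[30,1],[33,0],[33,1],[34,1],[35,1],[38,0],[38,1],[39,1]]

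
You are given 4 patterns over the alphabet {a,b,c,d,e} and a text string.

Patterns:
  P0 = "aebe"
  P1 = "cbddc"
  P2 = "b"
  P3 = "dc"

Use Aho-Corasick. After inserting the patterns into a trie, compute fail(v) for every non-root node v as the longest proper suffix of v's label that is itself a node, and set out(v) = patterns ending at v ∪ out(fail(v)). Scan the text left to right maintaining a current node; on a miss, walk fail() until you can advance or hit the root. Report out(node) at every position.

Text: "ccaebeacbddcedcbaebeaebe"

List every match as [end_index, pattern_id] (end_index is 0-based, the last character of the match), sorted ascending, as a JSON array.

Build automaton:
Trie nodes:
  n0 'ε': a→1 b→10 c→5 d→11
  n1 'a': e→2
  n2 'ae': b→3
  n3 'aeb': e→4
  n4 'aebe': ·  [P0 ends]
  n5 'c': b→6
  n6 'cb': d→7
  n7 'cbd': d→8
  n8 'cbdd': c→9
  n9 'cbddc': ·  [P1 ends]
  n10 'b': ·  [P2 ends]
  n11 'd': c→12
  n12 'dc': ·  [P3 ends]

BFS fail/out derivation:
  fail(1) 'a': from fail(0)=0 chase 'a': 0 ⇒ 0;  out=∅∪out(0)=∅
  fail(5) 'c': from fail(0)=0 chase 'c': 0 ⇒ 0;  out=∅∪out(0)=∅
  fail(10) 'b': from fail(0)=0 chase 'b': 0 ⇒ 0;  out={2}∪out(0)={2}
  fail(11) 'd': from fail(0)=0 chase 'd': 0 ⇒ 0;  out=∅∪out(0)=∅
  fail(2) 'ae': from fail(1)=0 chase 'e': 0 ⇒ 0;  out=∅∪out(0)=∅
  fail(6) 'cb': from fail(5)=0 chase 'b': 0 ⇒ 10;  out=∅∪out(10)={2}
  fail(12) 'dc': from fail(11)=0 chase 'c': 0 ⇒ 5;  out={3}∪out(5)={3}
  fail(3) 'aeb': from fail(2)=0 chase 'b': 0 ⇒ 10;  out=∅∪out(10)={2}
  fail(7) 'cbd': from fail(6)=10 chase 'd': 10→0 ⇒ 11;  out=∅∪out(11)=∅
  fail(4) 'aebe': from fail(3)=10 chase 'e': 10→0 ⇒ 0;  out={0}∪out(0)={0}
  fail(8) 'cbdd': from fail(7)=11 chase 'd': 11→0 ⇒ 11;  out=∅∪out(11)=∅
  fail(9) 'cbddc': from fail(8)=11 chase 'c': 11 ⇒ 12;  out={1}∪out(12)={1,3}

Text stream:
[0] read 'c'  n0⇒n5
[1] read 'c'  n5⇒n5 (fail-walked)
[2] read 'a'  n5⇒n1 (fail-walked)
[3] read 'e'  n1⇒n2
[4] read 'b'  n2⇒n3  emit P2@[4:4]
[5] read 'e'  n3⇒n4  emit P0@[2:5]
[6] read 'a'  n4⇒n1 (fail-walked)
[7] read 'c'  n1⇒n5 (fail-walked)
[8] read 'b'  n5⇒n6  emit P2@[8:8]
[9] read 'd'  n6⇒n7
[10] read 'd'  n7⇒n8
[11] read 'c'  n8⇒n9  emit P1@[7:11],P3@[10:11]
[12] read 'e'  n9⇒n0 (fail-walked)
[13] read 'd'  n0⇒n11
[14] read 'c'  n11⇒n12  emit P3@[13:14]
[15] read 'b'  n12⇒n6 (fail-walked)  emit P2@[15:15]
[16] read 'a'  n6⇒n1 (fail-walked)
[17] read 'e'  n1⇒n2
[18] read 'b'  n2⇒n3  emit P2@[18:18]
[19] read 'e'  n3⇒n4  emit P0@[16:19]
[20] read 'a'  n4⇒n1 (fail-walked)
[21] read 'e'  n1⇒n2
[22] read 'b'  n2⇒n3  emit P2@[22:22]
[23] read 'e'  n3⇒n4  emit P0@[20:23]

Result: [[4,2],[5,0],[8,2],[11,1],[11,3],[14,3],[15,2],[18,2],[19,0],[22,2],[23,0]]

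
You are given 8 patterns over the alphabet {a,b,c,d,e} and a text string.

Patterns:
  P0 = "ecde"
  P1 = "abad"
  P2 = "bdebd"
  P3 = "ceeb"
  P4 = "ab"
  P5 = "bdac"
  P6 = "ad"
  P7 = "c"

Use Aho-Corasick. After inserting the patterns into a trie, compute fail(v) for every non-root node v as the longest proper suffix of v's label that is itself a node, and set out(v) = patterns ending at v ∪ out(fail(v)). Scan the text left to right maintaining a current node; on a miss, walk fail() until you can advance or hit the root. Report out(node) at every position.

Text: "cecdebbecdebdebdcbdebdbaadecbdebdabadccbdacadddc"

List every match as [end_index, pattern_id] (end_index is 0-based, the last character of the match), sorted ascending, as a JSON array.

Build:
Trie nodes:
  n0 'ε': a→5 b→9 c→14 e→1
  n1 'e': c→2
  n2 'ec': d→3
  n3 'ecd': e→4
  n4 'ecde': ·  [P0 ends]
  n5 'a': b→6 d→20
  n6 'ab': a→7  [P4 ends]
  n7 'aba': d→8
  n8 'abad': ·  [P1 ends]
  n9 'b': d→10
  n10 'bd': a→18 e→11
  n11 'bde': b→12
  n12 'bdeb': d→13
  n13 'bdebd': ·  [P2 ends]
  n14 'c': e→15  [P7 ends]
  n15 'ce': e→16
  n16 'cee': b→17
  n17 'ceeb': ·  [P3 ends]
  n18 'bda': c→19
  n19 'bdac': ·  [P5 ends]
  n20 'ad': ·  [P6 ends]

Failure links (BFS by depth):
  fail(1) 'e': from fail(0)=0 chase 'e': 0 ⇒ 0;  out=∅∪out(0)=∅
  fail(5) 'a': from fail(0)=0 chase 'a': 0 ⇒ 0;  out=∅∪out(0)=∅
  fail(9) 'b': from fail(0)=0 chase 'b': 0 ⇒ 0;  out=∅∪out(0)=∅
  fail(14) 'c': from fail(0)=0 chase 'c': 0 ⇒ 0;  out={7}∪out(0)={7}
  fail(2) 'ec': from fail(1)=0 chase 'c': 0 ⇒ 14;  out=∅∪out(14)={7}
  fail(6) 'ab': from fail(5)=0 chase 'b': 0 ⇒ 9;  out={4}∪out(9)={4}
  fail(10) 'bd': from fail(9)=0 chase 'd': 0 ⇒ 0;  out=∅∪out(0)=∅
  fail(15) 'ce': from fail(14)=0 chase 'e': 0 ⇒ 1;  out=∅∪out(1)=∅
  fail(20) 'ad': from fail(5)=0 chase 'd': 0 ⇒ 0;  out={6}∪out(0)={6}
  fail(3) 'ecd': from fail(2)=14 chase 'd': 14→0 ⇒ 0;  out=∅∪out(0)=∅
  fail(7) 'aba': from fail(6)=9 chase 'a': 9→0 ⇒ 5;  out=∅∪out(5)=∅
  fail(11) 'bde': from fail(10)=0 chase 'e': 0 ⇒ 1;  out=∅∪out(1)=∅
  fail(16) 'cee': from fail(15)=1 chase 'e': 1→0 ⇒ 1;  out=∅∪out(1)=∅
  fail(18) 'bda': from fail(10)=0 chase 'a': 0 ⇒ 5;  out=∅∪out(5)=∅
  fail(4) 'ecde': from fail(3)=0 chase 'e': 0 ⇒ 1;  out={0}∪out(1)={0}
  fail(8) 'abad': from fail(7)=5 chase 'd': 5 ⇒ 20;  out={1}∪out(20)={1,6}
  fail(12) 'bdeb': from fail(11)=1 chase 'b': 1→0 ⇒ 9;  out=∅∪out(9)=∅
  fail(17) 'ceeb': from fail(16)=1 chase 'b': 1→0 ⇒ 9;  out={3}∪out(9)={3}
  fail(19) 'bdac': from fail(18)=5 chase 'c': 5→0 ⇒ 14;  out={5}∪out(14)={5,7}
  fail(13) 'bdebd': from fail(12)=9 chase 'd': 9 ⇒ 10;  out={2}∪out(10)={2}

Text stream:
pos 0 'c': at 14  → match P7@[0:0]
pos 1 'e': at 15
pos 2 'c': at 2 ·f  → match P7@[2:2]
pos 3 'd': at 3
pos 4 'e': at 4  → match P0@[1:4]
pos 5 'b': at 9 ·f
pos 6 'b': at 9 ·f
pos 7 'e': at 1 ·f
pos 8 'c': at 2  → match P7@[8:8]
pos 9 'd': at 3
pos 10 'e': at 4  → match P0@[7:10]
pos 11 'b': at 9 ·f
pos 12 'd': at 10
pos 13 'e': at 11
pos 14 'b': at 12
pos 15 'd': at 13  → match P2@[11:15]
pos 16 'c': at 14 ·f  → match P7@[16:16]
pos 17 'b': at 9 ·f
pos 18 'd': at 10
pos 19 'e': at 11
pos 20 'b': at 12
pos 21 'd': at 13  → match P2@[17:21]
pos 22 'b': at 9 ·f
pos 23 'a': at 5 ·f
pos 24 'a': at 5 ·f
pos 25 'd': at 20  → match P6@[24:25]
pos 26 'e': at 1 ·f
pos 27 'c': at 2  → match P7@[27:27]
pos 28 'b': at 9 ·f
pos 29 'd': at 10
pos 30 'e': at 11
pos 31 'b': at 12
pos 32 'd': at 13  → match P2@[28:32]
pos 33 'a': at 18 ·f
pos 34 'b': at 6 ·f  → match P4@[33:34]
pos 35 'a': at 7
pos 36 'd': at 8  → match P1@[33:36],P6@[35:36]
pos 37 'c': at 14 ·f  → match P7@[37:37]
pos 38 'c': at 14 ·f  → match P7@[38:38]
pos 39 'b': at 9 ·f
pos 40 'd': at 10
pos 41 'a': at 18
pos 42 'c': at 19  → match P5@[39:42],P7@[42:42]
pos 43 'a': at 5 ·f
pos 44 'd': at 20  → match P6@[43:44]
pos 45 'd': at 0 ·f
pos 46 'd': at 0
pos 47 'c': at 14  → match P7@[47:47]

Matches: [[0,7],[2,7],[4,0],[8,7],[10,0],[15,2],[16,7],[21,2],[25,6],[27,7],[32,2],[34,4],[36,1],[36,6],[37,7],[38,7],[42,5],[42,7],[44,6],[47,7]]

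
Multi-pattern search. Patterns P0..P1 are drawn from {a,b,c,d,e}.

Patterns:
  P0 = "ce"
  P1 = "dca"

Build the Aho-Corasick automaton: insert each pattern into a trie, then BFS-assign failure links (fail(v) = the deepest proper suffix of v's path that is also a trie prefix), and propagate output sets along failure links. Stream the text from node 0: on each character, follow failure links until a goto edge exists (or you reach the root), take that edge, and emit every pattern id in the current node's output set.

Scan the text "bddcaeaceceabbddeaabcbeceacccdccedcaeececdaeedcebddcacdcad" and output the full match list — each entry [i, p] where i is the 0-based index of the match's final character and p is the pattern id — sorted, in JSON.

Build:
Trie (insert patterns):
  0='ε' goto c→1 d→3
  1='c' goto e→2
  2='ce' goto ·  [P0 ends]
  3='d' goto c→4
  4='dc' goto a→5
  5='dca' goto ·  [P1 ends]

BFS fail/out derivation:
  fail(1) 'c': from fail(0)=0 chase 'c': 0 ⇒ 0;  out=∅∪out(0)=∅
  fail(3) 'd': from fail(0)=0 chase 'd': 0 ⇒ 0;  out=∅∪out(0)=∅
  fail(2) 'ce': from fail(1)=0 chase 'e': 0 ⇒ 0;  out={0}∪out(0)={0}
  fail(4) 'dc': from fail(3)=0 chase 'c': 0 ⇒ 1;  out=∅∪out(1)=∅
  fail(5) 'dca': from fail(4)=1 chase 'a': 1→0 ⇒ 0;  out={1}∪out(0)={1}

Text stream:
i=0 'b': node 0→0
i=1 'd': node 0→3
i=2 'd': node 3→3 ·f
i=3 'c': node 3→4
i=4 'a': node 4→5  → match P1@[2:4]
i=5 'e': node 5→0 ·f
i=6 'a': node 0→0
i=7 'c': node 0→1
i=8 'e': node 1→2  → match P0@[7:8]
i=9 'c': node 2→1 ·f
i=10 'e': node 1→2  → match P0@[9:10]
i=11 'a': node 2→0 ·f
i=12 'b': node 0→0
i=13 'b': node 0→0
i=14 'd': node 0→3
i=15 'd': node 3→3 ·f
i=16 'e': node 3→0 ·f
i=17 'a': node 0→0
i=18 'a': node 0→0
i=19 'b': node 0→0
i=20 'c': node 0→1
i=21 'b': node 1→0 ·f
i=22 'e': node 0→0
i=23 'c': node 0→1
i=24 'e': node 1→2  → match P0@[23:24]
i=25 'a': node 2→0 ·f
i=26 'c': node 0→1
i=27 'c': node 1→1 ·f
i=28 'c': node 1→1 ·f
i=29 'd': node 1→3 ·f
i=30 'c': node 3→4
i=31 'c': node 4→1 ·f
i=32 'e': node 1→2  → match P0@[31:32]
i=33 'd': node 2→3 ·f
i=34 'c': node 3→4
i=35 'a': node 4→5  → match P1@[33:35]
i=36 'e': node 5→0 ·f
i=37 'e': node 0→0
i=38 'c': node 0→1
i=39 'e': node 1→2  → match P0@[38:39]
i=40 'c': node 2→1 ·f
i=41 'd': node 1→3 ·f
i=42 'a': node 3→0 ·f
i=43 'e': node 0→0
i=44 'e': node 0→0
i=45 'd': node 0→3
i=46 'c': node 3→4
i=47 'e': node 4→2 ·f  → match P0@[46:47]
i=48 'b': node 2→0 ·f
i=49 'd': node 0→3
i=50 'd': node 3→3 ·f
i=51 'c': node 3→4
i=52 'a': node 4→5  → match P1@[50:52]
i=53 'c': node 5→1 ·f
i=54 'd': node 1→3 ·f
i=55 'c': node 3→4
i=56 'a': node 4→5  → match P1@[54:56]
i=57 'd': node 5→3 ·f

Matches: [[4,1],[8,0],[10,0],[24,0],[32,0],[35,1],[39,0],[47,0],[52,1],[56,1]]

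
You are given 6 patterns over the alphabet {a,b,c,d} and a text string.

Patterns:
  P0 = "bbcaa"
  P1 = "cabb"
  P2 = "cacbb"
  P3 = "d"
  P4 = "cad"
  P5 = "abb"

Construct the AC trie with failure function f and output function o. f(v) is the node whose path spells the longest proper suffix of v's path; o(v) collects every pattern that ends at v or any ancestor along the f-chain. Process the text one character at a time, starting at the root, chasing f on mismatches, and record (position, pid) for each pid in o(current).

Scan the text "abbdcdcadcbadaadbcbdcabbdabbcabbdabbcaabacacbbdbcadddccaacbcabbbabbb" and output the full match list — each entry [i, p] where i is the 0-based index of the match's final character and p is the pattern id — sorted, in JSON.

Construct AC machine:
Trie nodes:
  0='ε' goto a→15 b→1 c→6 d→13
  1='b' goto b→2
  2='bb' goto c→3
  3='bbc' goto a→4
  4='bbca' goto a→5
  5='bbcaa' goto ·  ←P0
  6='c' goto a→7
  7='ca' goto b→8 c→10 d→14
  8='cab' goto b→9
  9='cabb' goto ·  ←P1
  10='cac' goto b→11
  11='cacb' goto b→12
  12='cacbb' goto ·  ←P2
  13='d' goto ·  ←P3
  14='cad' goto ·  ←P4
  15='a' goto b→16
  16='ab' goto b→17
  17='abb' goto ·  ←P5

BFS fail/out derivation:
  n1('b'): parent n0 fail=0; on 'b' 0 → fail=0;  out ∅∪∅=∅
  n6('c'): parent n0 fail=0; on 'c' 0 → fail=0;  out ∅∪∅=∅
  n13('d'): parent n0 fail=0; on 'd' 0 → fail=0;  out {3}∪∅={3}
  n15('a'): parent n0 fail=0; on 'a' 0 → fail=0;  out ∅∪∅=∅
  n2('bb'): parent n1 fail=0; on 'b' 0 → fail=1;  out ∅∪∅=∅
  n7('ca'): parent n6 fail=0; on 'a' 0 → fail=15;  out ∅∪∅=∅
  n16('ab'): parent n15 fail=0; on 'b' 0 → fail=1;  out ∅∪∅=∅
  n3('bbc'): parent n2 fail=1; on 'c' 1→0 → fail=6;  out ∅∪∅=∅
  n8('cab'): parent n7 fail=15; on 'b' 15 → fail=16;  out ∅∪∅=∅
  n10('cac'): parent n7 fail=15; on 'c' 15→0 → fail=6;  out ∅∪∅=∅
  n14('cad'): parent n7 fail=15; on 'd' 15→0 → fail=13;  out {4}∪{3}={3,4}
  n17('abb'): parent n16 fail=1; on 'b' 1 → fail=2;  out {5}∪∅={5}
  n4('bbca'): parent n3 fail=6; on 'a' 6 → fail=7;  out ∅∪∅=∅
  n9('cabb'): parent n8 fail=16; on 'b' 16 → fail=17;  out {1}∪{5}={1,5}
  n11('cacb'): parent n10 fail=6; on 'b' 6→0 → fail=1;  out ∅∪∅=∅
  n5('bbcaa'): parent n4 fail=7; on 'a' 7→15→0 → fail=15;  out {0}∪∅={0}
  n12('cacbb'): parent n11 fail=1; on 'b' 1 → fail=2;  out {2}∪∅={2}

Text stream:
i=0 'a': node 0→15
i=1 'b': node 15→16
i=2 'b': node 16→17  → match P5@[0:2]
i=3 'd': node 17→13 (via fail)  → match P3@[3:3]
i=4 'c': node 13→6 (via fail)
i=5 'd': node 6→13 (via fail)  → match P3@[5:5]
i=6 'c': node 13→6 (via fail)
i=7 'a': node 6→7
i=8 'd': node 7→14  → match P3@[8:8],P4@[6:8]
i=9 'c': node 14→6 (via fail)
i=10 'b': node 6→1 (via fail)
i=11 'a': node 1→15 (via fail)
i=12 'd': node 15→13 (via fail)  → match P3@[12:12]
i=13 'a': node 13→15 (via fail)
i=14 'a': node 15→15 (via fail)
i=15 'd': node 15→13 (via fail)  → match P3@[15:15]
i=16 'b': node 13→1 (via fail)
i=17 'c': node 1→6 (via fail)
i=18 'b': node 6→1 (via fail)
i=19 'd': node 1→13 (via fail)  → match P3@[19:19]
i=20 'c': node 13→6 (via fail)
i=21 'a': node 6→7
i=22 'b': node 7→8
i=23 'b': node 8→9  → match P1@[20:23],P5@[21:23]
i=24 'd': node 9→13 (via fail)  → match P3@[24:24]
i=25 'a': node 13→15 (via fail)
i=26 'b': node 15→16
i=27 'b': node 16→17  → match P5@[25:27]
i=28 'c': node 17→3 (via fail)
i=29 'a': node 3→4
i=30 'b': node 4→8 (via fail)
i=31 'b': node 8→9  → match P1@[28:31],P5@[29:31]
i=32 'd': node 9→13 (via fail)  → match P3@[32:32]
i=33 'a': node 13→15 (via fail)
i=34 'b': node 15→16
i=35 'b': node 16→17  → match P5@[33:35]
i=36 'c': node 17→3 (via fail)
i=37 'a': node 3→4
i=38 'a': node 4→5  → match P0@[34:38]
i=39 'b': node 5→16 (via fail)
i=40 'a': node 16→15 (via fail)
i=41 'c': node 15→6 (via fail)
i=42 'a': node 6→7
i=43 'c': node 7→10
i=44 'b': node 10→11
i=45 'b': node 11→12  → match P2@[41:45]
i=46 'd': node 12→13 (via fail)  → match P3@[46:46]
i=47 'b': node 13→1 (via fail)
i=48 'c': node 1→6 (via fail)
i=49 'a': node 6→7
i=50 'd': node 7→14  → match P3@[50:50],P4@[48:50]
i=51 'd': node 14→13 (via fail)  → match P3@[51:51]
i=52 'd': node 13→13 (via fail)  → match P3@[52:52]
i=53 'c': node 13→6 (via fail)
i=54 'c': node 6→6 (via fail)
i=55 'a': node 6→7
i=56 'a': node 7→15 (via fail)
i=57 'c': node 15→6 (via fail)
i=58 'b': node 6→1 (via fail)
i=59 'c': node 1→6 (via fail)
i=60 'a': node 6→7
i=61 'b': node 7→8
i=62 'b': node 8→9  → match P1@[59:62],P5@[60:62]
i=63 'b': node 9→2 (via fail)
i=64 'a': node 2→15 (via fail)
i=65 'b': node 15→16
i=66 'b': node 16→17  → match P5@[64:66]
i=67 'b': node 17→2 (via fail)

Matches: [[2,5],[3,3],[5,3],[8,3],[8,4],[12,3],[15,3],[19,3],[23,1],[23,5],[24,3],[27,5],[31,1],[31,5],[32,3],[35,5],[38,0],[45,2],[46,3],[50,3],[50,4],[51,3],[52,3],[62,1],[62,5],[66,5]]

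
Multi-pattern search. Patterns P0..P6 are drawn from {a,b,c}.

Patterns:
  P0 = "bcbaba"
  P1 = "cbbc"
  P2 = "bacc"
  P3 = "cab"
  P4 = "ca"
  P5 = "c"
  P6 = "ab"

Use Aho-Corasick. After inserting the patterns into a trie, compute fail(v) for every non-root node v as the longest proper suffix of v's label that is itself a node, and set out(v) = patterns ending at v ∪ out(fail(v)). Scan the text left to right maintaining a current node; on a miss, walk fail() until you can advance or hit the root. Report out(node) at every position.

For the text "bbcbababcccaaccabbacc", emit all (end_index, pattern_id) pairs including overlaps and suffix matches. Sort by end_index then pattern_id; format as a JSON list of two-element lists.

Build:
Trie (insert patterns):
  n0 'ε': a→16 b→1 c→7
  n1 'b': a→11 c→2
  n2 'bc': b→3
  n3 'bcb': a→4
  n4 'bcba': b→5
  n5 'bcbab': a→6
  n6 'bcbaba': ·  [P0 ends]
  n7 'c': a→14 b→8  [P5 ends]
  n8 'cb': b→9
  n9 'cbb': c→10
  n10 'cbbc': ·  [P1 ends]
  n11 'ba': c→12
  n12 'bac': c→13
  n13 'bacc': ·  [P2 ends]
  n14 'ca': b→15  [P4 ends]
  n15 'cab': ·  [P3 ends]
  n16 'a': b→17
  n17 'ab': ·  [P6 ends]

BFS fail/out derivation:
  fail(1) 'b': from fail(0)=0 chase 'b': 0 ⇒ 0;  out=∅∪out(0)=∅
  fail(7) 'c': from fail(0)=0 chase 'c': 0 ⇒ 0;  out={5}∪out(0)={5}
  fail(16) 'a': from fail(0)=0 chase 'a': 0 ⇒ 0;  out=∅∪out(0)=∅
  fail(2) 'bc': from fail(1)=0 chase 'c': 0 ⇒ 7;  out=∅∪out(7)={5}
  fail(8) 'cb': from fail(7)=0 chase 'b': 0 ⇒ 1;  out=∅∪out(1)=∅
  fail(11) 'ba': from fail(1)=0 chase 'a': 0 ⇒ 16;  out=∅∪out(16)=∅
  fail(14) 'ca': from fail(7)=0 chase 'a': 0 ⇒ 16;  out={4}∪out(16)={4}
  fail(17) 'ab': from fail(16)=0 chase 'b': 0 ⇒ 1;  out={6}∪out(1)={6}
  fail(3) 'bcb': from fail(2)=7 chase 'b': 7 ⇒ 8;  out=∅∪out(8)=∅
  fail(9) 'cbb': from fail(8)=1 chase 'b': 1→0 ⇒ 1;  out=∅∪out(1)=∅
  fail(12) 'bac': from fail(11)=16 chase 'c': 16→0 ⇒ 7;  out=∅∪out(7)={5}
  fail(15) 'cab': from fail(14)=16 chase 'b': 16 ⇒ 17;  out={3}∪out(17)={3,6}
  fail(4) 'bcba': from fail(3)=8 chase 'a': 8→1 ⇒ 11;  out=∅∪out(11)=∅
  fail(10) 'cbbc': from fail(9)=1 chase 'c': 1 ⇒ 2;  out={1}∪out(2)={1,5}
  fail(13) 'bacc': from fail(12)=7 chase 'c': 7→0 ⇒ 7;  out={2}∪out(7)={2,5}
  fail(5) 'bcbab': from fail(4)=11 chase 'b': 11→16 ⇒ 17;  out=∅∪out(17)={6}
  fail(6) 'bcbaba': from fail(5)=17 chase 'a': 17→1 ⇒ 11;  out={0}∪out(11)={0}

Text stream:
pos 0 'b': at 1
pos 1 'b': at 1 ·f
pos 2 'c': at 2  ** P5@[2:2]
pos 3 'b': at 3
pos 4 'a': at 4
pos 5 'b': at 5  ** P6@[4:5]
pos 6 'a': at 6  ** P0@[1:6]
pos 7 'b': at 17 ·f  ** P6@[6:7]
pos 8 'c': at 2 ·f  ** P5@[8:8]
pos 9 'c': at 7 ·f  ** P5@[9:9]
pos 10 'c': at 7 ·f  ** P5@[10:10]
pos 11 'a': at 14  ** P4@[10:11]
pos 12 'a': at 16 ·f
pos 13 'c': at 7 ·f  ** P5@[13:13]
pos 14 'c': at 7 ·f  ** P5@[14:14]
pos 15 'a': at 14  ** P4@[14:15]
pos 16 'b': at 15  ** P3@[14:16],P6@[15:16]
pos 17 'b': at 1 ·f
pos 18 'a': at 11
pos 19 'c': at 12  ** P5@[19:19]
pos 20 'c': at 13  ** P2@[17:20],P5@[20:20]

Result: [[2,5],[5,6],[6,0],[7,6],[8,5],[9,5],[10,5],[11,4],[13,5],[14,5],[15,4],[16,3],[16,6],[19,5],[20,2],[20,5]]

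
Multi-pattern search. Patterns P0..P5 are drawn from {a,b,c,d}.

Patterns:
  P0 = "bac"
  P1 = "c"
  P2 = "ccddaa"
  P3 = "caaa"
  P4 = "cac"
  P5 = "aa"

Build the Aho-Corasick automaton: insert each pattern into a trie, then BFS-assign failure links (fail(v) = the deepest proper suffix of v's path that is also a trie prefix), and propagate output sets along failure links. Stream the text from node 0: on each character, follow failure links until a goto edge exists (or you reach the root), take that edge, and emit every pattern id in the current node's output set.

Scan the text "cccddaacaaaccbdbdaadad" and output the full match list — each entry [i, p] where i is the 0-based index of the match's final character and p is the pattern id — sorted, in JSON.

Build:
Trie nodes:
  n0 'ε': a→14 b→1 c→4
  n1 'b': a→2
  n2 'ba': c→3
  n3 'bac': ·  [P0 ends]
  n4 'c': a→10 c→5  [P1 ends]
  n5 'cc': d→6
  n6 'ccd': d→7
  n7 'ccdd': a→8
  n8 'ccdda': a→9
  n9 'ccddaa': ·  [P2 ends]
  n10 'ca': a→11 c→13
  n11 'caa': a→12
  n12 'caaa': ·  [P3 ends]
  n13 'cac': ·  [P4 ends]
  n14 'a': a→15
  n15 'aa': ·  [P5 ends]

BFS fail/out derivation:
  fail(1) 'b': from fail(0)=0 chase 'b': 0 ⇒ 0;  out=∅∪out(0)=∅
  fail(4) 'c': from fail(0)=0 chase 'c': 0 ⇒ 0;  out={1}∪out(0)={1}
  fail(14) 'a': from fail(0)=0 chase 'a': 0 ⇒ 0;  out=∅∪out(0)=∅
  fail(2) 'ba': from fail(1)=0 chase 'a': 0 ⇒ 14;  out=∅∪out(14)=∅
  fail(5) 'cc': from fail(4)=0 chase 'c': 0 ⇒ 4;  out=∅∪out(4)={1}
  fail(10) 'ca': from fail(4)=0 chase 'a': 0 ⇒ 14;  out=∅∪out(14)=∅
  fail(15) 'aa': from fail(14)=0 chase 'a': 0 ⇒ 14;  out={5}∪out(14)={5}
  fail(3) 'bac': from fail(2)=14 chase 'c': 14→0 ⇒ 4;  out={0}∪out(4)={0,1}
  fail(6) 'ccd': from fail(5)=4 chase 'd': 4→0 ⇒ 0;  out=∅∪out(0)=∅
  fail(11) 'caa': from fail(10)=14 chase 'a': 14 ⇒ 15;  out=∅∪out(15)={5}
  fail(13) 'cac': from fail(10)=14 chase 'c': 14→0 ⇒ 4;  out={4}∪out(4)={1,4}
  fail(7) 'ccdd': from fail(6)=0 chase 'd': 0 ⇒ 0;  out=∅∪out(0)=∅
  fail(12) 'caaa': from fail(11)=15 chase 'a': 15→14 ⇒ 15;  out={3}∪out(15)={3,5}
  fail(8) 'ccdda': from fail(7)=0 chase 'a': 0 ⇒ 14;  out=∅∪out(14)=∅
  fail(9) 'ccddaa': from fail(8)=14 chase 'a': 14 ⇒ 15;  out={2}∪out(15)={2,5}

Scan:
i=0 'c': node 0→4  ** P1@[0:0]
i=1 'c': node 4→5  ** P1@[1:1]
i=2 'c': node 5→5 (via fail)  ** P1@[2:2]
i=3 'd': node 5→6
i=4 'd': node 6→7
i=5 'a': node 7→8
i=6 'a': node 8→9  ** P2@[1:6],P5@[5:6]
i=7 'c': node 9→4 (via fail)  ** P1@[7:7]
i=8 'a': node 4→10
i=9 'a': node 10→11  ** P5@[8:9]
i=10 'a': node 11→12  ** P3@[7:10],P5@[9:10]
i=11 'c': node 12→4 (via fail)  ** P1@[11:11]
i=12 'c': node 4→5  ** P1@[12:12]
i=13 'b': node 5→1 (via fail)
i=14 'd': node 1→0 (via fail)
i=15 'b': node 0→1
i=16 'd': node 1→0 (via fail)
i=17 'a': node 0→14
i=18 'a': node 14→15  ** P5@[17:18]
i=19 'd': node 15→0 (via fail)
i=20 'a': node 0→14
i=21 'd': node 14→0 (via fail)

Matches: [[0,1],[1,1],[2,1],[6,2],[6,5],[7,1],[9,5],[10,3],[10,5],[11,1],[12,1],[18,5]]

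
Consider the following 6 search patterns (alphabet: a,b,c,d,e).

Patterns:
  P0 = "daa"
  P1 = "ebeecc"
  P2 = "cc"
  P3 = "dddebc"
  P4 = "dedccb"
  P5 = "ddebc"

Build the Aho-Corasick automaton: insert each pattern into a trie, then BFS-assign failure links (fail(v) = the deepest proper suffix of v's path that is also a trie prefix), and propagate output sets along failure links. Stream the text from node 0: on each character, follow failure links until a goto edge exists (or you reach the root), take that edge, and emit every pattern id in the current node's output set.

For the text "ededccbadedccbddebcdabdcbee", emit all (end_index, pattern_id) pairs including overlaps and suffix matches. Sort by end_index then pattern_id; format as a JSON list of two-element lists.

Build:
Trie nodes:
  n0 'ε': c→10 d→1 e→4
  n1 'd': a→2 d→12 e→17
  n2 'da': a→3
  n3 'daa': ·  [P0 ends]
  n4 'e': b→5
  n5 'eb': e→6
  n6 'ebe': e→7
  n7 'ebee': c→8
  n8 'ebeec': c→9
  n9 'ebeecc': ·  [P1 ends]
  n10 'c': c→11
  n11 'cc': ·  [P2 ends]
  n12 'dd': d→13 e→22
  n13 'ddd': e→14
  n14 'ddde': b→15
  n15 'dddeb': c→16
  n16 'dddebc': ·  [P3 ends]
  n17 'de': d→18
  n18 'ded': c→19
  n19 'dedc': c→20
  n20 'dedcc': b→21
  n21 'dedccb': ·  [P4 ends]
  n22 'dde': b→23
  n23 'ddeb': c→24
  n24 'ddebc': ·  [P5 ends]

Failure links (BFS by depth):
  n1('d'): parent n0 fail=0; on 'd' 0 → fail=0;  out ∅∪∅=∅
  n4('e'): parent n0 fail=0; on 'e' 0 → fail=0;  out ∅∪∅=∅
  n10('c'): parent n0 fail=0; on 'c' 0 → fail=0;  out ∅∪∅=∅
  n2('da'): parent n1 fail=0; on 'a' 0 → fail=0;  out ∅∪∅=∅
  n5('eb'): parent n4 fail=0; on 'b' 0 → fail=0;  out ∅∪∅=∅
  n11('cc'): parent n10 fail=0; on 'c' 0 → fail=10;  out {2}∪∅={2}
  n12('dd'): parent n1 fail=0; on 'd' 0 → fail=1;  out ∅∪∅=∅
  n17('de'): parent n1 fail=0; on 'e' 0 → fail=4;  out ∅∪∅=∅
  n3('daa'): parent n2 fail=0; on 'a' 0 → fail=0;  out {0}∪∅={0}
  n6('ebe'): parent n5 fail=0; on 'e' 0 → fail=4;  out ∅∪∅=∅
  n13('ddd'): parent n12 fail=1; on 'd' 1 → fail=12;  out ∅∪∅=∅
  n18('ded'): parent n17 fail=4; on 'd' 4→0 → fail=1;  out ∅∪∅=∅
  n22('dde'): parent n12 fail=1; on 'e' 1 → fail=17;  out ∅∪∅=∅
  n7('ebee'): parent n6 fail=4; on 'e' 4→0 → fail=4;  out ∅∪∅=∅
  n14('ddde'): parent n13 fail=12; on 'e' 12 → fail=22;  out ∅∪∅=∅
  n19('dedc'): parent n18 fail=1; on 'c' 1→0 → fail=10;  out ∅∪∅=∅
  n23('ddeb'): parent n22 fail=17; on 'b' 17→4 → fail=5;  out ∅∪∅=∅
  n8('ebeec'): parent n7 fail=4; on 'c' 4→0 → fail=10;  out ∅∪∅=∅
  n15('dddeb'): parent n14 fail=22; on 'b' 22 → fail=23;  out ∅∪∅=∅
  n20('dedcc'): parent n19 fail=10; on 'c' 10 → fail=11;  out ∅∪{2}={2}
  n24('ddebc'): parent n23 fail=5; on 'c' 5→0 → fail=10;  out {5}∪∅={5}
  n9('ebeecc'): parent n8 fail=10; on 'c' 10 → fail=11;  out {1}∪{2}={1,2}
  n16('dddebc'): parent n15 fail=23; on 'c' 23 → fail=24;  out {3}∪{5}={3,5}
  n21('dedccb'): parent n20 fail=11; on 'b' 11→10→0 → fail=0;  out {4}∪∅={4}

Run:
i=0 'e': node 0→4
i=1 'd': node 4→1 ·f
i=2 'e': node 1→17
i=3 'd': node 17→18
i=4 'c': node 18→19
i=5 'c': node 19→20  → match P2@[4:5]
i=6 'b': node 20→21  → match P4@[1:6]
i=7 'a': node 21→0 ·f
i=8 'd': node 0→1
i=9 'e': node 1→17
i=10 'd': node 17→18
i=11 'c': node 18→19
i=12 'c': node 19→20  → match P2@[11:12]
i=13 'b': node 20→21  → match P4@[8:13]
i=14 'd': node 21→1 ·f
i=15 'd': node 1→12
i=16 'e': node 12→22
i=17 'b': node 22→23
i=18 'c': node 23→24  → match P5@[14:18]
i=19 'd': node 24→1 ·f
i=20 'a': node 1→2
i=21 'b': node 2→0 ·f
i=22 'd': node 0→1
i=23 'c': node 1→10 ·f
i=24 'b': node 10→0 ·f
i=25 'e': node 0→4
i=26 'e': node 4→4 ·f

All matches (sorted): [[5,2],[6,4],[12,2],[13,4],[18,5]]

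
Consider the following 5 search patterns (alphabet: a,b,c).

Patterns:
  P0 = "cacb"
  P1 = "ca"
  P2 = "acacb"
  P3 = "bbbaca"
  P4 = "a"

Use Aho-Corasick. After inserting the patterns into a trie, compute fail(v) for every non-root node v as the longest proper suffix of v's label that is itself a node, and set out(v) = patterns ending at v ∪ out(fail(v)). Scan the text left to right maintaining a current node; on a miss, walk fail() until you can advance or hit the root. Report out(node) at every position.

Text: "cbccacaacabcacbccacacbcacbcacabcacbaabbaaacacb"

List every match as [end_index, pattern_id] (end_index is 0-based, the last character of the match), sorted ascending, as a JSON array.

Build automaton:
Trie nodes:
  n0 'ε': a→5 b→10 c→1
  n1 'c': a→2
  n2 'ca': c→3  ←P1
  n3 'cac': b→4
  n4 'cacb': ·  ←P0
  n5 'a': c→6  ←P4
  n6 'ac': a→7
  n7 'aca': c→8
  n8 'acac': b→9
  n9 'acacb': ·  ←P2
  n10 'b': b→11
  n11 'bb': b→12
  n12 'bbb': a→13
  n13 'bbba': c→14
  n14 'bbbac': a→15
  n15 'bbbaca': ·  ←P3

BFS fail/out derivation:
  n1('c'): parent n0 fail=0; on 'c' 0 → fail=0;  out ∅∪∅=∅
  n5('a'): parent n0 fail=0; on 'a' 0 → fail=0;  out {4}∪∅={4}
  n10('b'): parent n0 fail=0; on 'b' 0 → fail=0;  out ∅∪∅=∅
  n2('ca'): parent n1 fail=0; on 'a' 0 → fail=5;  out {1}∪{4}={1,4}
  n6('ac'): parent n5 fail=0; on 'c' 0 → fail=1;  out ∅∪∅=∅
  n11('bb'): parent n10 fail=0; on 'b' 0 → fail=10;  out ∅∪∅=∅
  n3('cac'): parent n2 fail=5; on 'c' 5 → fail=6;  out ∅∪∅=∅
  n7('aca'): parent n6 fail=1; on 'a' 1 → fail=2;  out ∅∪{1,4}={1,4}
  n12('bbb'): parent n11 fail=10; on 'b' 10 → fail=11;  out ∅∪∅=∅
  n4('cacb'): parent n3 fail=6; on 'b' 6→1→0 → fail=10;  out {0}∪∅={0}
  n8('acac'): parent n7 fail=2; on 'c' 2 → fail=3;  out ∅∪∅=∅
  n13('bbba'): parent n12 fail=11; on 'a' 11→10→0 → fail=5;  out ∅∪{4}={4}
  n9('acacb'): parent n8 fail=3; on 'b' 3 → fail=4;  out {2}∪{0}={0,2}
  n14('bbbac'): parent n13 fail=5; on 'c' 5 → fail=6;  out ∅∪∅=∅
  n15('bbbaca'): parent n14 fail=6; on 'a' 6 → fail=7;  out {3}∪{1,4}={1,3,4}

Text stream:
i=0 'c': node 0→1
i=1 'b': node 1→10 (via fail)
i=2 'c': node 10→1 (via fail)
i=3 'c': node 1→1 (via fail)
i=4 'a': node 1→2  → match P1@[3:4],P4@[4:4]
i=5 'c': node 2→3
i=6 'a': node 3→7 (via fail)  → match P1@[5:6],P4@[6:6]
i=7 'a': node 7→5 (via fail)  → match P4@[7:7]
i=8 'c': node 5→6
i=9 'a': node 6→7  → match P1@[8:9],P4@[9:9]
i=10 'b': node 7→10 (via fail)
i=11 'c': node 10→1 (via fail)
i=12 'a': node 1→2  → match P1@[11:12],P4@[12:12]
i=13 'c': node 2→3
i=14 'b': node 3→4  → match P0@[11:14]
i=15 'c': node 4→1 (via fail)
i=16 'c': node 1→1 (via fail)
i=17 'a': node 1→2  → match P1@[16:17],P4@[17:17]
i=18 'c': node 2→3
i=19 'a': node 3→7 (via fail)  → match P1@[18:19],P4@[19:19]
i=20 'c': node 7→8
i=21 'b': node 8→9  → match P0@[18:21],P2@[17:21]
i=22 'c': node 9→1 (via fail)
i=23 'a': node 1→2  → match P1@[22:23],P4@[23:23]
i=24 'c': node 2→3
i=25 'b': node 3→4  → match P0@[22:25]
i=26 'c': node 4→1 (via fail)
i=27 'a': node 1→2  → match P1@[26:27],P4@[27:27]
i=28 'c': node 2→3
i=29 'a': node 3→7 (via fail)  → match P1@[28:29],P4@[29:29]
i=30 'b': node 7→10 (via fail)
i=31 'c': node 10→1 (via fail)
i=32 'a': node 1→2  → match P1@[31:32],P4@[32:32]
i=33 'c': node 2→3
i=34 'b': node 3→4  → match P0@[31:34]
i=35 'a': node 4→5 (via fail)  → match P4@[35:35]
i=36 'a': node 5→5 (via fail)  → match P4@[36:36]
i=37 'b': node 5→10 (via fail)
i=38 'b': node 10→11
i=39 'a': node 11→5 (via fail)  → match P4@[39:39]
i=40 'a': node 5→5 (via fail)  → match P4@[40:40]
i=41 'a': node 5→5 (via fail)  → match P4@[41:41]
i=42 'c': node 5→6
i=43 'a': node 6→7  → match P1@[42:43],P4@[43:43]
i=44 'c': node 7→8
i=45 'b': node 8→9  → match P0@[42:45],P2@[41:45]

Result: [[4,1],[4,4],[6,1],[6,4],[7,4],[9,1],[9,4],[12,1],[12,4],[14,0],[17,1],[17,4],[19,1],[19,4],[21,0],[21,2],[23,1],[23,4],[25,0],[27,1],[27,4],[29,1],[29,4],[32,1],[32,4],[34,0],[35,4],[36,4],[39,4],[40,4],[41,4],[43,1],[43,4],[45,0],[45,2]]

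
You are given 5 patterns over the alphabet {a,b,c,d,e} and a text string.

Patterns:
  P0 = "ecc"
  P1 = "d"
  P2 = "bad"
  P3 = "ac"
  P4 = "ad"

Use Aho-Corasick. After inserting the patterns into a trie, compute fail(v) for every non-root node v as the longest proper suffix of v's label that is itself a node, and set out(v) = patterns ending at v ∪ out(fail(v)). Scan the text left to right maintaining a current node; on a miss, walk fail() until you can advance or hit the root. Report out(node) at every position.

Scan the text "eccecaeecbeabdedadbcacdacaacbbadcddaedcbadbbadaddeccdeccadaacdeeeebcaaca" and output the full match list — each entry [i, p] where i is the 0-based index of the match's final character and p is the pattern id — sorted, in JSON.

Construct AC machine:
Trie (insert patterns):
  0='ε' goto a→8 b→5 d→4 e→1
  1='e' goto c→2
  2='ec' goto c→3
  3='ecc' goto ·  [P0 ends]
  4='d' goto ·  [P1 ends]
  5='b' goto a→6
  6='ba' goto d→7
  7='bad' goto ·  [P2 ends]
  8='a' goto c→9 d→10
  9='ac' goto ·  [P3 ends]
  10='ad' goto ·  [P4 ends]

BFS fail/out derivation:
  n1('e'): parent n0 fail=0; on 'e' 0 → fail=0;  out ∅∪∅=∅
  n4('d'): parent n0 fail=0; on 'd' 0 → fail=0;  out {1}∪∅={1}
  n5('b'): parent n0 fail=0; on 'b' 0 → fail=0;  out ∅∪∅=∅
  n8('a'): parent n0 fail=0; on 'a' 0 → fail=0;  out ∅∪∅=∅
  n2('ec'): parent n1 fail=0; on 'c' 0 → fail=0;  out ∅∪∅=∅
  n6('ba'): parent n5 fail=0; on 'a' 0 → fail=8;  out ∅∪∅=∅
  n9('ac'): parent n8 fail=0; on 'c' 0 → fail=0;  out {3}∪∅={3}
  n10('ad'): parent n8 fail=0; on 'd' 0 → fail=4;  out {4}∪{1}={1,4}
  n3('ecc'): parent n2 fail=0; on 'c' 0 → fail=0;  out {0}∪∅={0}
  n7('bad'): parent n6 fail=8; on 'd' 8 → fail=10;  out {2}∪{1,4}={1,2,4}

Scan:
[0] read 'e'  n0⇒n1
[1] read 'c'  n1⇒n2
[2] read 'c'  n2⇒n3  emit P0@[0:2]
[3] read 'e'  n3⇒n1 (fail-walked)
[4] read 'c'  n1⇒n2
[5] read 'a'  n2⇒n8 (fail-walked)
[6] read 'e'  n8⇒n1 (fail-walked)
[7] read 'e'  n1⇒n1 (fail-walked)
[8] read 'c'  n1⇒n2
[9] read 'b'  n2⇒n5 (fail-walked)
[10] read 'e'  n5⇒n1 (fail-walked)
[11] read 'a'  n1⇒n8 (fail-walked)
[12] read 'b'  n8⇒n5 (fail-walked)
[13] read 'd'  n5⇒n4 (fail-walked)  emit P1@[13:13]
[14] read 'e'  n4⇒n1 (fail-walked)
[15] read 'd'  n1⇒n4 (fail-walked)  emit P1@[15:15]
[16] read 'a'  n4⇒n8 (fail-walked)
[17] read 'd'  n8⇒n10  emit P1@[17:17],P4@[16:17]
[18] read 'b'  n10⇒n5 (fail-walked)
[19] read 'c'  n5⇒n0 (fail-walked)
[20] read 'a'  n0⇒n8
[21] read 'c'  n8⇒n9  emit P3@[20:21]
[22] read 'd'  n9⇒n4 (fail-walked)  emit P1@[22:22]
[23] read 'a'  n4⇒n8 (fail-walked)
[24] read 'c'  n8⇒n9  emit P3@[23:24]
[25] read 'a'  n9⇒n8 (fail-walked)
[26] read 'a'  n8⇒n8 (fail-walked)
[27] read 'c'  n8⇒n9  emit P3@[26:27]
[28] read 'b'  n9⇒n5 (fail-walked)
[29] read 'b'  n5⇒n5 (fail-walked)
[30] read 'a'  n5⇒n6
[31] read 'd'  n6⇒n7  emit P1@[31:31],P2@[29:31],P4@[30:31]
[32] read 'c'  n7⇒n0 (fail-walked)
[33] read 'd'  n0⇒n4  emit P1@[33:33]
[34] read 'd'  n4⇒n4 (fail-walked)  emit P1@[34:34]
[35] read 'a'  n4⇒n8 (fail-walked)
[36] read 'e'  n8⇒n1 (fail-walked)
[37] read 'd'  n1⇒n4 (fail-walked)  emit P1@[37:37]
[38] read 'c'  n4⇒n0 (fail-walked)
[39] read 'b'  n0⇒n5
[40] read 'a'  n5⇒n6
[41] read 'd'  n6⇒n7  emit P1@[41:41],P2@[39:41],P4@[40:41]
[42] read 'b'  n7⇒n5 (fail-walked)
[43] read 'b'  n5⇒n5 (fail-walked)
[44] read 'a'  n5⇒n6
[45] read 'd'  n6⇒n7  emit P1@[45:45],P2@[43:45],P4@[44:45]
[46] read 'a'  n7⇒n8 (fail-walked)
[47] read 'd'  n8⇒n10  emit P1@[47:47],P4@[46:47]
[48] read 'd'  n10⇒n4 (fail-walked)  emit P1@[48:48]
[49] read 'e'  n4⇒n1 (fail-walked)
[50] read 'c'  n1⇒n2
[51] read 'c'  n2⇒n3  emit P0@[49:51]
[52] read 'd'  n3⇒n4 (fail-walked)  emit P1@[52:52]
[53] read 'e'  n4⇒n1 (fail-walked)
[54] read 'c'  n1⇒n2
[55] read 'c'  n2⇒n3  emit P0@[53:55]
[56] read 'a'  n3⇒n8 (fail-walked)
[57] read 'd'  n8⇒n10  emit P1@[57:57],P4@[56:57]
[58] read 'a'  n10⇒n8 (fail-walked)
[59] read 'a'  n8⇒n8 (fail-walked)
[60] read 'c'  n8⇒n9  emit P3@[59:60]
[61] read 'd'  n9⇒n4 (fail-walked)  emit P1@[61:61]
[62] read 'e'  n4⇒n1 (fail-walked)
[63] read 'e'  n1⇒n1 (fail-walked)
[64] read 'e'  n1⇒n1 (fail-walked)
[65] read 'e'  n1⇒n1 (fail-walked)
[66] read 'b'  n1⇒n5 (fail-walked)
[67] read 'c'  n5⇒n0 (fail-walked)
[68] read 'a'  n0⇒n8
[69] read 'a'  n8⇒n8 (fail-walked)
[70] read 'c'  n8⇒n9  emit P3@[69:70]
[71] read 'a'  n9⇒n8 (fail-walked)

Matches: [[2,0],[13,1],[15,1],[17,1],[17,4],[21,3],[22,1],[24,3],[27,3],[31,1],[31,2],[31,4],[33,1],[34,1],[37,1],[41,1],[41,2],[41,4],[45,1],[45,2],[45,4],[47,1],[47,4],[48,1],[51,0],[52,1],[55,0],[57,1],[57,4],[60,3],[61,1],[70,3]]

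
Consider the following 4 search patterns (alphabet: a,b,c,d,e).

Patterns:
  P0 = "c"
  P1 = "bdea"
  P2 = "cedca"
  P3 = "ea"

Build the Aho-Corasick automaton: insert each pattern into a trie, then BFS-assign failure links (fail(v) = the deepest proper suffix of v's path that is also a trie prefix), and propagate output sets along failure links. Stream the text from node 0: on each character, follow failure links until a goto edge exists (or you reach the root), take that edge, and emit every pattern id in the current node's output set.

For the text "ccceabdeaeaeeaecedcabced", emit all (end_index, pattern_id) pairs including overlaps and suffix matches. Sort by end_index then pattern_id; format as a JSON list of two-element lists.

Build automaton:
Trie (insert patterns):
  n0 'ε': b→2 c→1 e→10
  n1 'c': e→6  [P0 ends]
  n2 'b': d→3
  n3 'bd': e→4
  n4 'bde': a→5
  n5 'bdea': ·  [P1 ends]
  n6 'ce': d→7
  n7 'ced': c→8
  n8 'cedc': a→9
  n9 'cedca': ·  [P2 ends]
  n10 'e': a→11
  n11 'ea': ·  [P3 ends]

Failure links (BFS by depth):
  fail(1) 'c': from fail(0)=0 chase 'c': 0 ⇒ 0;  out={0}∪out(0)={0}
  fail(2) 'b': from fail(0)=0 chase 'b': 0 ⇒ 0;  out=∅∪out(0)=∅
  fail(10) 'e': from fail(0)=0 chase 'e': 0 ⇒ 0;  out=∅∪out(0)=∅
  fail(3) 'bd': from fail(2)=0 chase 'd': 0 ⇒ 0;  out=∅∪out(0)=∅
  fail(6) 'ce': from fail(1)=0 chase 'e': 0 ⇒ 10;  out=∅∪out(10)=∅
  fail(11) 'ea': from fail(10)=0 chase 'a': 0 ⇒ 0;  out={3}∪out(0)={3}
  fail(4) 'bde': from fail(3)=0 chase 'e': 0 ⇒ 10;  out=∅∪out(10)=∅
  fail(7) 'ced': from fail(6)=10 chase 'd': 10→0 ⇒ 0;  out=∅∪out(0)=∅
  fail(5) 'bdea': from fail(4)=10 chase 'a': 10 ⇒ 11;  out={1}∪out(11)={1,3}
  fail(8) 'cedc': from fail(7)=0 chase 'c': 0 ⇒ 1;  out=∅∪out(1)={0}
  fail(9) 'cedca': from fail(8)=1 chase 'a': 1→0 ⇒ 0;  out={2}∪out(0)={2}

Run:
pos 0 'c': at 1  → match P0@[0:0]
pos 1 'c': at 1 (via fail)  → match P0@[1:1]
pos 2 'c': at 1 (via fail)  → match P0@[2:2]
pos 3 'e': at 6
pos 4 'a': at 11 (via fail)  → match P3@[3:4]
pos 5 'b': at 2 (via fail)
pos 6 'd': at 3
pos 7 'e': at 4
pos 8 'a': at 5  → match P1@[5:8],P3@[7:8]
pos 9 'e': at 10 (via fail)
pos 10 'a': at 11  → match P3@[9:10]
pos 11 'e': at 10 (via fail)
pos 12 'e': at 10 (via fail)
pos 13 'a': at 11  → match P3@[12:13]
pos 14 'e': at 10 (via fail)
pos 15 'c': at 1 (via fail)  → match P0@[15:15]
pos 16 'e': at 6
pos 17 'd': at 7
pos 18 'c': at 8  → match P0@[18:18]
pos 19 'a': at 9  → match P2@[15:19]
pos 20 'b': at 2 (via fail)
pos 21 'c': at 1 (via fail)  → match P0@[21:21]
pos 22 'e': at 6
pos 23 'd': at 7

All matches (sorted): [[0,0],[1,0],[2,0],[4,3],[8,1],[8,3],[10,3],[13,3],[15,0],[18,0],[19,2],[21,0]]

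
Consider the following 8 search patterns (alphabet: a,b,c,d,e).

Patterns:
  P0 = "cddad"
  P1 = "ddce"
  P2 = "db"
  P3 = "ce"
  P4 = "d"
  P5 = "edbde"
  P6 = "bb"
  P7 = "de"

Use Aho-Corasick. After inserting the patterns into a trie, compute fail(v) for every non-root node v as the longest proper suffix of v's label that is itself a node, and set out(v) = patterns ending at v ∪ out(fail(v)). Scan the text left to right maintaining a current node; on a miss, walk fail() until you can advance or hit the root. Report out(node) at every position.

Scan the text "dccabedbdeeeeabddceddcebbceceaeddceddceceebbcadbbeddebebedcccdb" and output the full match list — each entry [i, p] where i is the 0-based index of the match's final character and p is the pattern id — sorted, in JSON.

Construct AC machine:
Trie (insert patterns):
  0='ε' goto b→17 c→1 d→6 e→12
  1='c' goto d→2 e→11
  2='cd' goto d→3
  3='cdd' goto a→4
  4='cdda' goto d→5
  5='cddad' goto ·  [P0 ends]
  6='d' goto b→10 d→7 e→19  [P4 ends]
  7='dd' goto c→8
  8='ddc' goto e→9
  9='ddce' goto ·  [P1 ends]
  10='db' goto ·  [P2 ends]
  11='ce' goto ·  [P3 ends]
  12='e' goto d→13
  13='ed' goto b→14
  14='edb' goto d→15
  15='edbd' goto e→16
  16='edbde' goto ·  [P5 ends]
  17='b' goto b→18
  18='bb' goto ·  [P6 ends]
  19='de' goto ·  [P7 ends]

BFS fail/out derivation:
  n1('c'): parent n0 fail=0; on 'c' 0 → fail=0;  out ∅∪∅=∅
  n6('d'): parent n0 fail=0; on 'd' 0 → fail=0;  out {4}∪∅={4}
  n12('e'): parent n0 fail=0; on 'e' 0 → fail=0;  out ∅∪∅=∅
  n17('b'): parent n0 fail=0; on 'b' 0 → fail=0;  out ∅∪∅=∅
  n2('cd'): parent n1 fail=0; on 'd' 0 → fail=6;  out ∅∪{4}={4}
  n7('dd'): parent n6 fail=0; on 'd' 0 → fail=6;  out ∅∪{4}={4}
  n10('db'): parent n6 fail=0; on 'b' 0 → fail=17;  out {2}∪∅={2}
  n11('ce'): parent n1 fail=0; on 'e' 0 → fail=12;  out {3}∪∅={3}
  n13('ed'): parent n12 fail=0; on 'd' 0 → fail=6;  out ∅∪{4}={4}
  n18('bb'): parent n17 fail=0; on 'b' 0 → fail=17;  out {6}∪∅={6}
  n19('de'): parent n6 fail=0; on 'e' 0 → fail=12;  out {7}∪∅={7}
  n3('cdd'): parent n2 fail=6; on 'd' 6 → fail=7;  out ∅∪{4}={4}
  n8('ddc'): parent n7 fail=6; on 'c' 6→0 → fail=1;  out ∅∪∅=∅
  n14('edb'): parent n13 fail=6; on 'b' 6 → fail=10;  out ∅∪{2}={2}
  n4('cdda'): parent n3 fail=7; on 'a' 7→6→0 → fail=0;  out ∅∪∅=∅
  n9('ddce'): parent n8 fail=1; on 'e' 1 → fail=11;  out {1}∪{3}={1,3}
  n15('edbd'): parent n14 fail=10; on 'd' 10→17→0 → fail=6;  out ∅∪{4}={4}
  n5('cddad'): parent n4 fail=0; on 'd' 0 → fail=6;  out {0}∪{4}={0,4}
  n16('edbde'): parent n15 fail=6; on 'e' 6 → fail=19;  out {5}∪{7}={5,7}

Scan:
pos 0 'd': at 6  ** P4@[0:0]
pos 1 'c': at 1 ·f
pos 2 'c': at 1 ·f
pos 3 'a': at 0 ·f
pos 4 'b': at 17
pos 5 'e': at 12 ·f
pos 6 'd': at 13  ** P4@[6:6]
pos 7 'b': at 14  ** P2@[6:7]
pos 8 'd': at 15  ** P4@[8:8]
pos 9 'e': at 16  ** P5@[5:9],P7@[8:9]
pos 10 'e': at 12 ·f
pos 11 'e': at 12 ·f
pos 12 'e': at 12 ·f
pos 13 'a': at 0 ·f
pos 14 'b': at 17
pos 15 'd': at 6 ·f  ** P4@[15:15]
pos 16 'd': at 7  ** P4@[16:16]
pos 17 'c': at 8
pos 18 'e': at 9  ** P1@[15:18],P3@[17:18]
pos 19 'd': at 13 ·f  ** P4@[19:19]
pos 20 'd': at 7 ·f  ** P4@[20:20]
pos 21 'c': at 8
pos 22 'e': at 9  ** P1@[19:22],P3@[21:22]
pos 23 'b': at 17 ·f
pos 24 'b': at 18  ** P6@[23:24]
pos 25 'c': at 1 ·f
pos 26 'e': at 11  ** P3@[25:26]
pos 27 'c': at 1 ·f
pos 28 'e': at 11  ** P3@[27:28]
pos 29 'a': at 0 ·f
pos 30 'e': at 12
pos 31 'd': at 13  ** P4@[31:31]
pos 32 'd': at 7 ·f  ** P4@[32:32]
pos 33 'c': at 8
pos 34 'e': at 9  ** P1@[31:34],P3@[33:34]
pos 35 'd': at 13 ·f  ** P4@[35:35]
pos 36 'd': at 7 ·f  ** P4@[36:36]
pos 37 'c': at 8
pos 38 'e': at 9  ** P1@[35:38],P3@[37:38]
pos 39 'c': at 1 ·f
pos 40 'e': at 11  ** P3@[39:40]
pos 41 'e': at 12 ·f
pos 42 'b': at 17 ·f
pos 43 'b': at 18  ** P6@[42:43]
pos 44 'c': at 1 ·f
pos 45 'a': at 0 ·f
pos 46 'd': at 6  ** P4@[46:46]
pos 47 'b': at 10  ** P2@[46:47]
pos 48 'b': at 18 ·f  ** P6@[47:48]
pos 49 'e': at 12 ·f
pos 50 'd': at 13  ** P4@[50:50]
pos 51 'd': at 7 ·f  ** P4@[51:51]
pos 52 'e': at 19 ·f  ** P7@[51:52]
pos 53 'b': at 17 ·f
pos 54 'e': at 12 ·f
pos 55 'b': at 17 ·f
pos 56 'e': at 12 ·f
pos 57 'd': at 13  ** P4@[57:57]
pos 58 'c': at 1 ·f
pos 59 'c': at 1 ·f
pos 60 'c': at 1 ·f
pos 61 'd': at 2  ** P4@[61:61]
pos 62 'b': at 10 ·f  ** P2@[61:62]

Result: [[0,4],[6,4],[7,2],[8,4],[9,5],[9,7],[15,4],[16,4],[18,1],[18,3],[19,4],[20,4],[22,1],[22,3],[24,6],[26,3],[28,3],[31,4],[32,4],[34,1],[34,3],[35,4],[36,4],[38,1],[38,3],[40,3],[43,6],[46,4],[47,2],[48,6],[50,4],[51,4],[52,7],[57,4],[61,4],[62,2]]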